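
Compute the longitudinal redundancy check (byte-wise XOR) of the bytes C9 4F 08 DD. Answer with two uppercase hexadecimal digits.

XOR the bytes together:
  start with 0xC9
  0xC9 ⊕ 0x4F = 0x86
  0x86 ⊕ 0x08 = 0x8E
  0x8E ⊕ 0xDD = 0x53

53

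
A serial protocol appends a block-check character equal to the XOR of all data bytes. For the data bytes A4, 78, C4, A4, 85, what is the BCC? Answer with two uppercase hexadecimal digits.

XOR the bytes together:
  start with 0xA4
  0xA4 ⊕ 0x78 = 0xDC
  0xDC ⊕ 0xC4 = 0x18
  0x18 ⊕ 0xA4 = 0xBC
  0xBC ⊕ 0x85 = 0x39

39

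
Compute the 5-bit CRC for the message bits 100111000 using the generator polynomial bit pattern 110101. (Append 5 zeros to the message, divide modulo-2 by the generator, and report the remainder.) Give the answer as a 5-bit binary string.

Append 5 zeros: 10011100000000. Divide by 110101 (XOR where the leading bit is 1):
  pos 0: 100111 XOR 110101 = 010010
  pos 1: 100100 XOR 110101 = 010001
  pos 2: 100010 XOR 110101 = 010111
  pos 3: 101110 XOR 110101 = 011011
  pos 4: 110110 XOR 110101 = 000011
  pos 8: 110000 XOR 110101 = 000101
Remainder (last 5 bits) = 00101. This is the CRC / FCS.

00101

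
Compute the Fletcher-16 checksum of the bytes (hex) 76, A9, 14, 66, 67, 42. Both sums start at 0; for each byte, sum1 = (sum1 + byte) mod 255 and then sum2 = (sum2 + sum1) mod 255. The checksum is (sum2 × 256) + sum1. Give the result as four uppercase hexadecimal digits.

Running sums (mod 255):
  after byte 0 (76): sum1=118, sum2=118
  after byte 1 (A9): sum1=32, sum2=150
  after byte 2 (14): sum1=52, sum2=202
  after byte 3 (66): sum1=154, sum2=101
  after byte 4 (67): sum1=2, sum2=103
  after byte 5 (42): sum1=68, sum2=171
Checksum = sum2·256 + sum1 = 171·256 + 68 = 43844 = 0xAB44.

AB44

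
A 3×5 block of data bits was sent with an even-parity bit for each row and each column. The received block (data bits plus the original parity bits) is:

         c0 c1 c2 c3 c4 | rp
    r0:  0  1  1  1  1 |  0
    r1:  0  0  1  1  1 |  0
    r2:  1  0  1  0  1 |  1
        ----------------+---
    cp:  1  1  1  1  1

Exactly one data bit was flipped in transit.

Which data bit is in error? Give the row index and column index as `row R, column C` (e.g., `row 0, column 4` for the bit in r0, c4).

Recompute each row's even parity and compare to rp:
  r0: data parity 0, sent rp 0 → ok
  r1: data parity 1, sent rp 0 → mismatch
  r2: data parity 1, sent rp 1 → ok
Recompute each column's even parity and compare to cp:
  c0: data parity 1, sent cp 1 → ok
  c1: data parity 1, sent cp 1 → ok
  c2: data parity 1, sent cp 1 → ok
  c3: data parity 0, sent cp 1 → mismatch
  c4: data parity 1, sent cp 1 → ok
Exactly one row (r1) and one column (c3) fail → the flipped bit is at their intersection.

row 1, column 3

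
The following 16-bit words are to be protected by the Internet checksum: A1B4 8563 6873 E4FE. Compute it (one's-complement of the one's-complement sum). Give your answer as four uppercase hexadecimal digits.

8B75

One's-complement addition (fold any carry out of bit 15 back into bit 0):
  0xA1B4 + 0x8563 = 0x12717 → wrap carry → 0x2718
  0x2718 + 0x6873 = 0x08F8B
  0x8F8B + 0xE4FE = 0x17489 → wrap carry → 0x748A
One's-complement sum = 0x748A.
Checksum = ~0x748A & 0xFFFF = 0x8B75.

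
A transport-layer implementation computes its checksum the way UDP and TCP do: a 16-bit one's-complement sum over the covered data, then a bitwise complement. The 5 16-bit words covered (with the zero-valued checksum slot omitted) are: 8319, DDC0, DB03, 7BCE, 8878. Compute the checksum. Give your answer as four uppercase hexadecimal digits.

One's-complement addition (fold any carry out of bit 15 back into bit 0):
  0x8319 + 0xDDC0 = 0x160D9 → wrap carry → 0x60DA
  0x60DA + 0xDB03 = 0x13BDD → wrap carry → 0x3BDE
  0x3BDE + 0x7BCE = 0x0B7AC
  0xB7AC + 0x8878 = 0x14024 → wrap carry → 0x4025
One's-complement sum = 0x4025.
Checksum = ~0x4025 & 0xFFFF = 0xBFDA.

BFDA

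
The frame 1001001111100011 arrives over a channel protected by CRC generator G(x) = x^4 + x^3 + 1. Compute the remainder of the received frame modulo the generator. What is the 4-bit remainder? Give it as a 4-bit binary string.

1001

Modulo-2 division of 1001001111100011 by 11001:
  pos 0: 10010 XOR 11001 = 01011
  pos 1: 10110 XOR 11001 = 01111
  pos 2: 11111 XOR 11001 = 00110
  pos 4: 11011 XOR 11001 = 00010
  pos 7: 10110 XOR 11001 = 01111
  pos 8: 11110 XOR 11001 = 00111
  pos 10: 11101 XOR 11001 = 00100
Remainder = 1001 (nonzero — an error is detected).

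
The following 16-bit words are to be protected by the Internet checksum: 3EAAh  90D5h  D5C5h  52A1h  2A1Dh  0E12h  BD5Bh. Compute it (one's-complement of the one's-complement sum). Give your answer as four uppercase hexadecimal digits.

One's-complement addition (fold any carry out of bit 15 back into bit 0):
  0x3EAA + 0x90D5 = 0x0CF7F
  0xCF7F + 0xD5C5 = 0x1A544 → wrap carry → 0xA545
  0xA545 + 0x52A1 = 0x0F7E6
  0xF7E6 + 0x2A1D = 0x12203 → wrap carry → 0x2204
  0x2204 + 0x0E12 = 0x03016
  0x3016 + 0xBD5B = 0x0ED71
One's-complement sum = 0xED71.
Checksum = ~0xED71 & 0xFFFF = 0x128E.

128E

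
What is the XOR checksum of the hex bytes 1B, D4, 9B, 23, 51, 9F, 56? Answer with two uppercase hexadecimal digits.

EF

XOR the bytes together:
  start with 0x1B
  0x1B ⊕ 0xD4 = 0xCF
  0xCF ⊕ 0x9B = 0x54
  0x54 ⊕ 0x23 = 0x77
  0x77 ⊕ 0x51 = 0x26
  0x26 ⊕ 0x9F = 0xB9
  0xB9 ⊕ 0x56 = 0xEF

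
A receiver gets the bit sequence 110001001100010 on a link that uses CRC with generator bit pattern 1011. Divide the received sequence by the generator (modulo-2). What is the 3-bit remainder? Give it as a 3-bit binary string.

Modulo-2 division of 110001001100010 by 1011:
  pos 0: 1100 XOR 1011 = 0111
  pos 1: 1110 XOR 1011 = 0101
  pos 2: 1011 XOR 1011 = 0000
  pos 8: 1100 XOR 1011 = 0111
  pos 9: 1110 XOR 1011 = 0101
  pos 10: 1011 XOR 1011 = 0000
Remainder = 000 (zero — the frame passes the CRC check).

000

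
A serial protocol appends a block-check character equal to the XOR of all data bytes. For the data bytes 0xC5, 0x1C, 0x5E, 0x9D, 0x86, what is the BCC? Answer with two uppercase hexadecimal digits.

9C

XOR the bytes together:
  start with 0xC5
  0xC5 ⊕ 0x1C = 0xD9
  0xD9 ⊕ 0x5E = 0x87
  0x87 ⊕ 0x9D = 0x1A
  0x1A ⊕ 0x86 = 0x9C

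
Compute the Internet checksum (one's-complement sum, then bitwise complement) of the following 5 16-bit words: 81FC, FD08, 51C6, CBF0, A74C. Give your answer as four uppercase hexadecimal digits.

BBF6

One's-complement addition (fold any carry out of bit 15 back into bit 0):
  0x81FC + 0xFD08 = 0x17F04 → wrap carry → 0x7F05
  0x7F05 + 0x51C6 = 0x0D0CB
  0xD0CB + 0xCBF0 = 0x19CBB → wrap carry → 0x9CBC
  0x9CBC + 0xA74C = 0x14408 → wrap carry → 0x4409
One's-complement sum = 0x4409.
Checksum = ~0x4409 & 0xFFFF = 0xBBF6.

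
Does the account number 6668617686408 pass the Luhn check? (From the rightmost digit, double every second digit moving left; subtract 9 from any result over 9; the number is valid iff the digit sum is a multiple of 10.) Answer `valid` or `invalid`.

invalid

From the right, keep odd positions and double even positions (subtract 9 from any doubled value over 9):
  doubled (positions 2,4,...): 0 3 3 2 7 3 → sum 18
  kept (positions 1,3,...): 8 4 8 7 6 6 6 → sum 45
Total = 63.
63 mod 10 = 3, so the number is invalid.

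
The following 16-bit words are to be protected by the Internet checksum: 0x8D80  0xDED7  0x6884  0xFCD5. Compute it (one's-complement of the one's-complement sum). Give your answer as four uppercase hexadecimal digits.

One's-complement addition (fold any carry out of bit 15 back into bit 0):
  0x8D80 + 0xDED7 = 0x16C57 → wrap carry → 0x6C58
  0x6C58 + 0x6884 = 0x0D4DC
  0xD4DC + 0xFCD5 = 0x1D1B1 → wrap carry → 0xD1B2
One's-complement sum = 0xD1B2.
Checksum = ~0xD1B2 & 0xFFFF = 0x2E4D.

2E4D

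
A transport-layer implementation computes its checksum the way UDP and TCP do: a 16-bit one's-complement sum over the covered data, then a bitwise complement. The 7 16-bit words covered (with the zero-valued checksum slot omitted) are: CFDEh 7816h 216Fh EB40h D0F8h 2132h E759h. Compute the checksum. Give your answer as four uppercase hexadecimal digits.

One's-complement addition (fold any carry out of bit 15 back into bit 0):
  0xCFDE + 0x7816 = 0x147F4 → wrap carry → 0x47F5
  0x47F5 + 0x216F = 0x06964
  0x6964 + 0xEB40 = 0x154A4 → wrap carry → 0x54A5
  0x54A5 + 0xD0F8 = 0x1259D → wrap carry → 0x259E
  0x259E + 0x2132 = 0x046D0
  0x46D0 + 0xE759 = 0x12E29 → wrap carry → 0x2E2A
One's-complement sum = 0x2E2A.
Checksum = ~0x2E2A & 0xFFFF = 0xD1D5.

D1D5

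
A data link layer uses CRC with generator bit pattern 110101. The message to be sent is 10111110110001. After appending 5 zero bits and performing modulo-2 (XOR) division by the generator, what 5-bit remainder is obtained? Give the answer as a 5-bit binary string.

01011

Append 5 zeros: 1011111011000100000. Divide by 110101 (XOR where the leading bit is 1):
  pos 0: 101111 XOR 110101 = 011010
  pos 1: 110101 XOR 110101 = 000000
  pos 8: 110001 XOR 110101 = 000100
  pos 11: 100000 XOR 110101 = 010101
  pos 12: 101010 XOR 110101 = 011111
  pos 13: 111110 XOR 110101 = 001011
Remainder (last 5 bits) = 01011. This is the CRC / FCS.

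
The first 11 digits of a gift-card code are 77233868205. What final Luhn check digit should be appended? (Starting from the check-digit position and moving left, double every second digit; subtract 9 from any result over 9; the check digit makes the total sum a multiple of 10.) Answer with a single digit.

Partial digits right→left: 5 0 2 8 6 8 3 3 2 7 7
Double every second digit counting from the check-digit position (so the 1st, 3rd, 5th, ... of the partial from the right).
  doubled (with −9 where >9): 1 4 3 6 4 5 → sum 23
  kept as-is: 0 8 8 3 7 → sum 26
Total = 23 + 26 = 49.
Check digit = (10 − (49 mod 10)) mod 10 = 1.

1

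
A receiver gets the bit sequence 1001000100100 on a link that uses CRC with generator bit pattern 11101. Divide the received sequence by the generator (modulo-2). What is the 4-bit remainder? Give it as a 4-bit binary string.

Modulo-2 division of 1001000100100 by 11101:
  pos 0: 10010 XOR 11101 = 01111
  pos 1: 11110 XOR 11101 = 00011
  pos 4: 11010 XOR 11101 = 00111
  pos 6: 11101 XOR 11101 = 00000
Remainder = 0000 (zero — the frame passes the CRC check).

0000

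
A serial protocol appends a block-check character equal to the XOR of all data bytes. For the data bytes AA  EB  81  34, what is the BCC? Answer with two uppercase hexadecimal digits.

F4

XOR the bytes together:
  start with 0xAA
  0xAA ⊕ 0xEB = 0x41
  0x41 ⊕ 0x81 = 0xC0
  0xC0 ⊕ 0x34 = 0xF4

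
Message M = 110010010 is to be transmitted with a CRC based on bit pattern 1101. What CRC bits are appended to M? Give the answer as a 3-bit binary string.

Append 3 zeros: 110010010000. Divide by 1101 (XOR where the leading bit is 1):
  pos 0: 1100 XOR 1101 = 0001
  pos 3: 1100 XOR 1101 = 0001
  pos 6: 1100 XOR 1101 = 0001
Remainder (last 3 bits) = 100. This is the CRC / FCS.

100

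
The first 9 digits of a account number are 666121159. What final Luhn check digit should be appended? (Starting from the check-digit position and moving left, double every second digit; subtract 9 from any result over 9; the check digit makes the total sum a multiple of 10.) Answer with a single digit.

6

Partial digits right→left: 9 5 1 1 2 1 6 6 6
Double every second digit counting from the check-digit position (so the 1st, 3rd, 5th, ... of the partial from the right).
  doubled (with −9 where >9): 9 2 4 3 3 → sum 21
  kept as-is: 5 1 1 6 → sum 13
Total = 21 + 13 = 34.
Check digit = (10 − (34 mod 10)) mod 10 = 6.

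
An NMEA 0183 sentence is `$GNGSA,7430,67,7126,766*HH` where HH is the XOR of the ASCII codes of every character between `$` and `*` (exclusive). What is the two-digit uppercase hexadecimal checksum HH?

XOR the ASCII codes of the payload characters:
  'G' = 0x47 → acc = 0x47
  'N' = 0x4E → acc = 0x09
  'G' = 0x47 → acc = 0x4E
  'S' = 0x53 → acc = 0x1D
  'A' = 0x41 → acc = 0x5C
  ',' = 0x2C → acc = 0x70
  '7' = 0x37 → acc = 0x47
  '4' = 0x34 → acc = 0x73
  '3' = 0x33 → acc = 0x40
  '0' = 0x30 → acc = 0x70
  ',' = 0x2C → acc = 0x5C
  '6' = 0x36 → acc = 0x6A
  '7' = 0x37 → acc = 0x5D
  ',' = 0x2C → acc = 0x71
  '7' = 0x37 → acc = 0x46
  '1' = 0x31 → acc = 0x77
  '2' = 0x32 → acc = 0x45
  '6' = 0x36 → acc = 0x73
  ',' = 0x2C → acc = 0x5F
  '7' = 0x37 → acc = 0x68
  '6' = 0x36 → acc = 0x5E
  '6' = 0x36 → acc = 0x68
Checksum = 0x68.

68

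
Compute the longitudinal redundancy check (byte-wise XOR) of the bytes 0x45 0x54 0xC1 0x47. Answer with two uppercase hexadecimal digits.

97

XOR the bytes together:
  start with 0x45
  0x45 ⊕ 0x54 = 0x11
  0x11 ⊕ 0xC1 = 0xD0
  0xD0 ⊕ 0x47 = 0x97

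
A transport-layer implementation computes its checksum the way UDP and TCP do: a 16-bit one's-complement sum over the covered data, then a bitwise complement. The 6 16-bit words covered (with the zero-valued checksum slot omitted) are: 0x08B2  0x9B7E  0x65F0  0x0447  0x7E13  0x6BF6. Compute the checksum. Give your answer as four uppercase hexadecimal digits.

One's-complement addition (fold any carry out of bit 15 back into bit 0):
  0x08B2 + 0x9B7E = 0x0A430
  0xA430 + 0x65F0 = 0x10A20 → wrap carry → 0x0A21
  0x0A21 + 0x0447 = 0x00E68
  0x0E68 + 0x7E13 = 0x08C7B
  0x8C7B + 0x6BF6 = 0x0F871
One's-complement sum = 0xF871.
Checksum = ~0xF871 & 0xFFFF = 0x078E.

078E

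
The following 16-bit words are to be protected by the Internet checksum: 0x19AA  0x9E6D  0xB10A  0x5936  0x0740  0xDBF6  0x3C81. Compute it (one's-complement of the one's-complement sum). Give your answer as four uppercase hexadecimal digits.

1DEF

One's-complement addition (fold any carry out of bit 15 back into bit 0):
  0x19AA + 0x9E6D = 0x0B817
  0xB817 + 0xB10A = 0x16921 → wrap carry → 0x6922
  0x6922 + 0x5936 = 0x0C258
  0xC258 + 0x0740 = 0x0C998
  0xC998 + 0xDBF6 = 0x1A58E → wrap carry → 0xA58F
  0xA58F + 0x3C81 = 0x0E210
One's-complement sum = 0xE210.
Checksum = ~0xE210 & 0xFFFF = 0x1DEF.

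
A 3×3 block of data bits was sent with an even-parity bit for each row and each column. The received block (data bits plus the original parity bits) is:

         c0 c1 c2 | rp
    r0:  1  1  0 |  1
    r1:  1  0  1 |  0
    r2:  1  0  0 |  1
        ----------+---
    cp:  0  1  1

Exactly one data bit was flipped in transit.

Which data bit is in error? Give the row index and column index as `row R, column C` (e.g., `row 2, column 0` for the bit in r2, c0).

Recompute each row's even parity and compare to rp:
  r0: data parity 0, sent rp 1 → mismatch
  r1: data parity 0, sent rp 0 → ok
  r2: data parity 1, sent rp 1 → ok
Recompute each column's even parity and compare to cp:
  c0: data parity 1, sent cp 0 → mismatch
  c1: data parity 1, sent cp 1 → ok
  c2: data parity 1, sent cp 1 → ok
Exactly one row (r0) and one column (c0) fail → the flipped bit is at their intersection.

row 0, column 0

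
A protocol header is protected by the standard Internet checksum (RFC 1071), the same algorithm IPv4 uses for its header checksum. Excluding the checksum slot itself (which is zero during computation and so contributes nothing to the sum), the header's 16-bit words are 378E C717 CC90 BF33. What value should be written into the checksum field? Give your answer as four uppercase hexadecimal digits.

One's-complement addition (fold any carry out of bit 15 back into bit 0):
  0x378E + 0xC717 = 0x0FEA5
  0xFEA5 + 0xCC90 = 0x1CB35 → wrap carry → 0xCB36
  0xCB36 + 0xBF33 = 0x18A69 → wrap carry → 0x8A6A
One's-complement sum = 0x8A6A.
Checksum = ~0x8A6A & 0xFFFF = 0x7595.

7595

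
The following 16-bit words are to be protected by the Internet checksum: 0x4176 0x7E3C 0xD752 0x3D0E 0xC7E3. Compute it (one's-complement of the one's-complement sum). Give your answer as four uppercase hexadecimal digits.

6408

One's-complement addition (fold any carry out of bit 15 back into bit 0):
  0x4176 + 0x7E3C = 0x0BFB2
  0xBFB2 + 0xD752 = 0x19704 → wrap carry → 0x9705
  0x9705 + 0x3D0E = 0x0D413
  0xD413 + 0xC7E3 = 0x19BF6 → wrap carry → 0x9BF7
One's-complement sum = 0x9BF7.
Checksum = ~0x9BF7 & 0xFFFF = 0x6408.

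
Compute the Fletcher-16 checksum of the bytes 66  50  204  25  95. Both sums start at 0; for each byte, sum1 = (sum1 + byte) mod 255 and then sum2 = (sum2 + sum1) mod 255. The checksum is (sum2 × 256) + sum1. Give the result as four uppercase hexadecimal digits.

Running sums (mod 255):
  after byte 0 (66): sum1=66, sum2=66
  after byte 1 (50): sum1=116, sum2=182
  after byte 2 (204): sum1=65, sum2=247
  after byte 3 (25): sum1=90, sum2=82
  after byte 4 (95): sum1=185, sum2=12
Checksum = sum2·256 + sum1 = 12·256 + 185 = 3257 = 0x0CB9.

0CB9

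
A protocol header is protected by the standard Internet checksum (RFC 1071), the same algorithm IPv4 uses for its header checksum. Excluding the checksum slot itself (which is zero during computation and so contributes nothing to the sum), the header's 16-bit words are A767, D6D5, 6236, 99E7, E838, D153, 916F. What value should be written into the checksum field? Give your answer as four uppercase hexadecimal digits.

3AA8

One's-complement addition (fold any carry out of bit 15 back into bit 0):
  0xA767 + 0xD6D5 = 0x17E3C → wrap carry → 0x7E3D
  0x7E3D + 0x6236 = 0x0E073
  0xE073 + 0x99E7 = 0x17A5A → wrap carry → 0x7A5B
  0x7A5B + 0xE838 = 0x16293 → wrap carry → 0x6294
  0x6294 + 0xD153 = 0x133E7 → wrap carry → 0x33E8
  0x33E8 + 0x916F = 0x0C557
One's-complement sum = 0xC557.
Checksum = ~0xC557 & 0xFFFF = 0x3AA8.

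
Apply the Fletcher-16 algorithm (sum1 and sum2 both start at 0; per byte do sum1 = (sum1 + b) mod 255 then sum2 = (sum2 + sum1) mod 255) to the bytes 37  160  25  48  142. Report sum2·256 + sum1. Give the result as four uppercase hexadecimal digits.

769D

Running sums (mod 255):
  after byte 0 (37): sum1=37, sum2=37
  after byte 1 (160): sum1=197, sum2=234
  after byte 2 (25): sum1=222, sum2=201
  after byte 3 (48): sum1=15, sum2=216
  after byte 4 (142): sum1=157, sum2=118
Checksum = sum2·256 + sum1 = 118·256 + 157 = 30365 = 0x769D.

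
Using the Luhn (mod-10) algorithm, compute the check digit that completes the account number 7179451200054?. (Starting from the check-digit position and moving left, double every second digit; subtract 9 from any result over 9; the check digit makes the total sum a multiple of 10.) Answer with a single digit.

0

Partial digits right→left: 4 5 0 0 0 2 1 5 4 9 7 1 7
Double every second digit counting from the check-digit position (so the 1st, 3rd, 5th, ... of the partial from the right).
  doubled (with −9 where >9): 8 0 0 2 8 5 5 → sum 28
  kept as-is: 5 0 2 5 9 1 → sum 22
Total = 28 + 22 = 50.
Check digit = (10 − (50 mod 10)) mod 10 = 0.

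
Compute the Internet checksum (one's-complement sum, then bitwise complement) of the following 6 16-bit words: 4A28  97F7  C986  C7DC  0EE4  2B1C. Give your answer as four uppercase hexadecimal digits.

One's-complement addition (fold any carry out of bit 15 back into bit 0):
  0x4A28 + 0x97F7 = 0x0E21F
  0xE21F + 0xC986 = 0x1ABA5 → wrap carry → 0xABA6
  0xABA6 + 0xC7DC = 0x17382 → wrap carry → 0x7383
  0x7383 + 0x0EE4 = 0x08267
  0x8267 + 0x2B1C = 0x0AD83
One's-complement sum = 0xAD83.
Checksum = ~0xAD83 & 0xFFFF = 0x527C.

527C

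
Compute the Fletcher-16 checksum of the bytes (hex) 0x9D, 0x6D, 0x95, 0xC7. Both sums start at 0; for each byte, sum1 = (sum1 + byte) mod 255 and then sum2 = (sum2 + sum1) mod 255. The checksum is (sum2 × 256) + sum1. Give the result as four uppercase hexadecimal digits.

B168

Running sums (mod 255):
  after byte 0 (0x9D): sum1=157, sum2=157
  after byte 1 (0x6D): sum1=11, sum2=168
  after byte 2 (0x95): sum1=160, sum2=73
  after byte 3 (0xC7): sum1=104, sum2=177
Checksum = sum2·256 + sum1 = 177·256 + 104 = 45416 = 0xB168.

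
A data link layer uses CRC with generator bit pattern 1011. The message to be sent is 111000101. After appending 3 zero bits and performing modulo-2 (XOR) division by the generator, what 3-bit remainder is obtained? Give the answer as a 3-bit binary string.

101

Append 3 zeros: 111000101000. Divide by 1011 (XOR where the leading bit is 1):
  pos 0: 1110 XOR 1011 = 0101
  pos 1: 1010 XOR 1011 = 0001
  pos 4: 1010 XOR 1011 = 0001
  pos 7: 1100 XOR 1011 = 0111
  pos 8: 1110 XOR 1011 = 0101
Remainder (last 3 bits) = 101. This is the CRC / FCS.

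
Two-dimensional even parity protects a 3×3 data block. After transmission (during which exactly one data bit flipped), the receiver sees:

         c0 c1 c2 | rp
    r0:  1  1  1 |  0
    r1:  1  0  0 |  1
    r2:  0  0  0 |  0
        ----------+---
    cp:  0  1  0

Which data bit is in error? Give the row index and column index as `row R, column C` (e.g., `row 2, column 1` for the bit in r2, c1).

row 0, column 2

Recompute each row's even parity and compare to rp:
  r0: data parity 1, sent rp 0 → mismatch
  r1: data parity 1, sent rp 1 → ok
  r2: data parity 0, sent rp 0 → ok
Recompute each column's even parity and compare to cp:
  c0: data parity 0, sent cp 0 → ok
  c1: data parity 1, sent cp 1 → ok
  c2: data parity 1, sent cp 0 → mismatch
Exactly one row (r0) and one column (c2) fail → the flipped bit is at their intersection.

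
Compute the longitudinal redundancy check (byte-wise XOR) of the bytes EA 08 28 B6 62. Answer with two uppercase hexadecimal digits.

XOR the bytes together:
  start with 0xEA
  0xEA ⊕ 0x08 = 0xE2
  0xE2 ⊕ 0x28 = 0xCA
  0xCA ⊕ 0xB6 = 0x7C
  0x7C ⊕ 0x62 = 0x1E

1E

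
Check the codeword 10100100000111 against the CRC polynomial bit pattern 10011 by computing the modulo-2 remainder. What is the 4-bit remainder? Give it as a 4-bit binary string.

Modulo-2 division of 10100100000111 by 10011:
  pos 0: 10100 XOR 10011 = 00111
  pos 2: 11110 XOR 10011 = 01101
  pos 3: 11010 XOR 10011 = 01001
  pos 4: 10010 XOR 10011 = 00001
  pos 8: 10011 XOR 10011 = 00000
Remainder = 0001 (nonzero — an error is detected).

0001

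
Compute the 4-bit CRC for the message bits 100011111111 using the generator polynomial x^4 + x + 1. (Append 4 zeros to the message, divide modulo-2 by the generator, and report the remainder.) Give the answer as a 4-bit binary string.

Append 4 zeros: 1000111111110000. Divide by 10011 (XOR where the leading bit is 1):
  pos 0: 10001 XOR 10011 = 00010
  pos 3: 10111 XOR 10011 = 00100
  pos 5: 10011 XOR 10011 = 00000
  pos 10: 11000 XOR 10011 = 01011
  pos 11: 10110 XOR 10011 = 00101
Remainder (last 4 bits) = 0101. This is the CRC / FCS.

0101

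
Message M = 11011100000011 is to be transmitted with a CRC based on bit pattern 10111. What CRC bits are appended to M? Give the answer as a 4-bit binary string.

0001

Append 4 zeros: 110111000000110000. Divide by 10111 (XOR where the leading bit is 1):
  pos 0: 11011 XOR 10111 = 01100
  pos 1: 11001 XOR 10111 = 01110
  pos 2: 11100 XOR 10111 = 01011
  pos 3: 10110 XOR 10111 = 00001
  pos 7: 10000 XOR 10111 = 00111
  pos 9: 11111 XOR 10111 = 01000
  pos 10: 10000 XOR 10111 = 00111
  pos 12: 11100 XOR 10111 = 01011
  pos 13: 10110 XOR 10111 = 00001
Remainder (last 4 bits) = 0001. This is the CRC / FCS.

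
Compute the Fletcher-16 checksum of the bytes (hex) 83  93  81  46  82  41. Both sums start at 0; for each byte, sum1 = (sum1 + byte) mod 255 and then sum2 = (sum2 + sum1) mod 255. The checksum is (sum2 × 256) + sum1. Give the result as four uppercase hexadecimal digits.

16A2

Running sums (mod 255):
  after byte 0 (83): sum1=131, sum2=131
  after byte 1 (93): sum1=23, sum2=154
  after byte 2 (81): sum1=152, sum2=51
  after byte 3 (46): sum1=222, sum2=18
  after byte 4 (82): sum1=97, sum2=115
  after byte 5 (41): sum1=162, sum2=22
Checksum = sum2·256 + sum1 = 22·256 + 162 = 5794 = 0x16A2.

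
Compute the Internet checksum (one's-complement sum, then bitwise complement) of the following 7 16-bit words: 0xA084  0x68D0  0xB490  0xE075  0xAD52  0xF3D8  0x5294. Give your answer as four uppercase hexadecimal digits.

One's-complement addition (fold any carry out of bit 15 back into bit 0):
  0xA084 + 0x68D0 = 0x10954 → wrap carry → 0x0955
  0x0955 + 0xB490 = 0x0BDE5
  0xBDE5 + 0xE075 = 0x19E5A → wrap carry → 0x9E5B
  0x9E5B + 0xAD52 = 0x14BAD → wrap carry → 0x4BAE
  0x4BAE + 0xF3D8 = 0x13F86 → wrap carry → 0x3F87
  0x3F87 + 0x5294 = 0x0921B
One's-complement sum = 0x921B.
Checksum = ~0x921B & 0xFFFF = 0x6DE4.

6DE4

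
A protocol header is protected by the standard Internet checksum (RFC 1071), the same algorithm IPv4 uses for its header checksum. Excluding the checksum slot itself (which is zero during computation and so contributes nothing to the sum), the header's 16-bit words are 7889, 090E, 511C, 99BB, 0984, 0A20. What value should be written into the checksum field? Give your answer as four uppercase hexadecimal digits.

7FEC

One's-complement addition (fold any carry out of bit 15 back into bit 0):
  0x7889 + 0x090E = 0x08197
  0x8197 + 0x511C = 0x0D2B3
  0xD2B3 + 0x99BB = 0x16C6E → wrap carry → 0x6C6F
  0x6C6F + 0x0984 = 0x075F3
  0x75F3 + 0x0A20 = 0x08013
One's-complement sum = 0x8013.
Checksum = ~0x8013 & 0xFFFF = 0x7FEC.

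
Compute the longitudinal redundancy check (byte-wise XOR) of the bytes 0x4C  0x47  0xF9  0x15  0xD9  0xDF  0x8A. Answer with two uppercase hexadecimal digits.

XOR the bytes together:
  start with 0x4C
  0x4C ⊕ 0x47 = 0x0B
  0x0B ⊕ 0xF9 = 0xF2
  0xF2 ⊕ 0x15 = 0xE7
  0xE7 ⊕ 0xD9 = 0x3E
  0x3E ⊕ 0xDF = 0xE1
  0xE1 ⊕ 0x8A = 0x6B

6B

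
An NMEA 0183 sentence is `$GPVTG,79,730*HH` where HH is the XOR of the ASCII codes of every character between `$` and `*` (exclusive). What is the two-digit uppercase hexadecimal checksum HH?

XOR the ASCII codes of the payload characters:
  'G' = 0x47 → acc = 0x47
  'P' = 0x50 → acc = 0x17
  'V' = 0x56 → acc = 0x41
  'T' = 0x54 → acc = 0x15
  'G' = 0x47 → acc = 0x52
  ',' = 0x2C → acc = 0x7E
  '7' = 0x37 → acc = 0x49
  '9' = 0x39 → acc = 0x70
  ',' = 0x2C → acc = 0x5C
  '7' = 0x37 → acc = 0x6B
  '3' = 0x33 → acc = 0x58
  '0' = 0x30 → acc = 0x68
Checksum = 0x68.

68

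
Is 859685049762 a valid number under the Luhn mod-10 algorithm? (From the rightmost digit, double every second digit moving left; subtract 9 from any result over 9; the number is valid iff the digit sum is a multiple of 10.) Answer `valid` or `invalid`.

From the right, keep odd positions and double even positions (subtract 9 from any doubled value over 9):
  doubled (positions 2,4,...): 3 9 0 7 9 7 → sum 35
  kept (positions 1,3,...): 2 7 4 5 6 5 → sum 29
Total = 64.
64 mod 10 = 4, so the number is invalid.

invalid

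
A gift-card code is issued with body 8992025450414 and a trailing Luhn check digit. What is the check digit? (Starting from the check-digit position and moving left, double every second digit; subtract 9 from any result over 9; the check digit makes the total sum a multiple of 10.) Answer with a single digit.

8

Partial digits right→left: 4 1 4 0 5 4 5 2 0 2 9 9 8
Double every second digit counting from the check-digit position (so the 1st, 3rd, 5th, ... of the partial from the right).
  doubled (with −9 where >9): 8 8 1 1 0 9 7 → sum 34
  kept as-is: 1 0 4 2 2 9 → sum 18
Total = 34 + 18 = 52.
Check digit = (10 − (52 mod 10)) mod 10 = 8.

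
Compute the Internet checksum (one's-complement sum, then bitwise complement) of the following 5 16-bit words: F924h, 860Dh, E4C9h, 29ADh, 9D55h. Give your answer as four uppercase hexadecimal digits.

One's-complement addition (fold any carry out of bit 15 back into bit 0):
  0xF924 + 0x860D = 0x17F31 → wrap carry → 0x7F32
  0x7F32 + 0xE4C9 = 0x163FB → wrap carry → 0x63FC
  0x63FC + 0x29AD = 0x08DA9
  0x8DA9 + 0x9D55 = 0x12AFE → wrap carry → 0x2AFF
One's-complement sum = 0x2AFF.
Checksum = ~0x2AFF & 0xFFFF = 0xD500.

D500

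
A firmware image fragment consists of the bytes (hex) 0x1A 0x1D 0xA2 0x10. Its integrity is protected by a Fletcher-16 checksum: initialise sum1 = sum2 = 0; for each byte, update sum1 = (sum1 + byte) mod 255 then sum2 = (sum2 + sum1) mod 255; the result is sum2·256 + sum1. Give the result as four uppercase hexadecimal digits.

15E9

Running sums (mod 255):
  after byte 0 (0x1A): sum1=26, sum2=26
  after byte 1 (0x1D): sum1=55, sum2=81
  after byte 2 (0xA2): sum1=217, sum2=43
  after byte 3 (0x10): sum1=233, sum2=21
Checksum = sum2·256 + sum1 = 21·256 + 233 = 5609 = 0x15E9.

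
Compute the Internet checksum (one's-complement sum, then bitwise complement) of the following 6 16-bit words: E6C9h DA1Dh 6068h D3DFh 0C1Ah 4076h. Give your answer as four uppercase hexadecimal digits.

BE3F

One's-complement addition (fold any carry out of bit 15 back into bit 0):
  0xE6C9 + 0xDA1D = 0x1C0E6 → wrap carry → 0xC0E7
  0xC0E7 + 0x6068 = 0x1214F → wrap carry → 0x2150
  0x2150 + 0xD3DF = 0x0F52F
  0xF52F + 0x0C1A = 0x10149 → wrap carry → 0x014A
  0x014A + 0x4076 = 0x041C0
One's-complement sum = 0x41C0.
Checksum = ~0x41C0 & 0xFFFF = 0xBE3F.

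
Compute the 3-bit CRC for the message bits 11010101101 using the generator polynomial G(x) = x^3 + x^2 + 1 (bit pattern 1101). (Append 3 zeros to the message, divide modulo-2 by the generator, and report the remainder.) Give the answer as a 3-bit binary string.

Append 3 zeros: 11010101101000. Divide by 1101 (XOR where the leading bit is 1):
  pos 0: 1101 XOR 1101 = 0000
  pos 5: 1011 XOR 1101 = 0110
  pos 6: 1100 XOR 1101 = 0001
  pos 9: 1100 XOR 1101 = 0001
Remainder (last 3 bits) = 010. This is the CRC / FCS.

010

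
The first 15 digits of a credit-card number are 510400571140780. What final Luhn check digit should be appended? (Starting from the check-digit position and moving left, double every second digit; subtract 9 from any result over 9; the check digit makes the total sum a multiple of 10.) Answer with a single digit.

2

Partial digits right→left: 0 8 7 0 4 1 1 7 5 0 0 4 0 1 5
Double every second digit counting from the check-digit position (so the 1st, 3rd, 5th, ... of the partial from the right).
  doubled (with −9 where >9): 0 5 8 2 1 0 0 1 → sum 17
  kept as-is: 8 0 1 7 0 4 1 → sum 21
Total = 17 + 21 = 38.
Check digit = (10 − (38 mod 10)) mod 10 = 2.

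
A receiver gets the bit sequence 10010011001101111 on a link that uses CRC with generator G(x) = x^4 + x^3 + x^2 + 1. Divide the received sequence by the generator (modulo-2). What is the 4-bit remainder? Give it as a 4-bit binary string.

Modulo-2 division of 10010011001101111 by 11101:
  pos 0: 10010 XOR 11101 = 01111
  pos 1: 11110 XOR 11101 = 00011
  pos 4: 11110 XOR 11101 = 00011
  pos 7: 11011 XOR 11101 = 00110
  pos 9: 11001 XOR 11101 = 00100
  pos 11: 10011 XOR 11101 = 01110
  pos 12: 11101 XOR 11101 = 00000
Remainder = 0000 (zero — the frame passes the CRC check).

0000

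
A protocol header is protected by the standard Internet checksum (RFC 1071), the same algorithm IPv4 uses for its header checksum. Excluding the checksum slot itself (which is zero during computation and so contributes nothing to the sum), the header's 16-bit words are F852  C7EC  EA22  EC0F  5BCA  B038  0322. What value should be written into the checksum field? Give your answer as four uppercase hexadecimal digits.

One's-complement addition (fold any carry out of bit 15 back into bit 0):
  0xF852 + 0xC7EC = 0x1C03E → wrap carry → 0xC03F
  0xC03F + 0xEA22 = 0x1AA61 → wrap carry → 0xAA62
  0xAA62 + 0xEC0F = 0x19671 → wrap carry → 0x9672
  0x9672 + 0x5BCA = 0x0F23C
  0xF23C + 0xB038 = 0x1A274 → wrap carry → 0xA275
  0xA275 + 0x0322 = 0x0A597
One's-complement sum = 0xA597.
Checksum = ~0xA597 & 0xFFFF = 0x5A68.

5A68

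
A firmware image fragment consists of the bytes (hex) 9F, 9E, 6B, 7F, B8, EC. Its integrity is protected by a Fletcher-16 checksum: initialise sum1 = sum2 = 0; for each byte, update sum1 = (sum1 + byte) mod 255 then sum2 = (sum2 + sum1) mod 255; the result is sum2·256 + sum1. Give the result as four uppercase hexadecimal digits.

Running sums (mod 255):
  after byte 0 (9F): sum1=159, sum2=159
  after byte 1 (9E): sum1=62, sum2=221
  after byte 2 (6B): sum1=169, sum2=135
  after byte 3 (7F): sum1=41, sum2=176
  after byte 4 (B8): sum1=225, sum2=146
  after byte 5 (EC): sum1=206, sum2=97
Checksum = sum2·256 + sum1 = 97·256 + 206 = 25038 = 0x61CE.

61CE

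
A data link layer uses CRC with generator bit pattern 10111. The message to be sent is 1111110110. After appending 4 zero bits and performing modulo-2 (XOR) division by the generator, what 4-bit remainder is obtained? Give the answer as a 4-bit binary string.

1001

Append 4 zeros: 11111101100000. Divide by 10111 (XOR where the leading bit is 1):
  pos 0: 11111 XOR 10111 = 01000
  pos 1: 10001 XOR 10111 = 00110
  pos 3: 11001 XOR 10111 = 01110
  pos 4: 11101 XOR 10111 = 01010
  pos 5: 10100 XOR 10111 = 00011
  pos 8: 11000 XOR 10111 = 01111
  pos 9: 11110 XOR 10111 = 01001
Remainder (last 4 bits) = 1001. This is the CRC / FCS.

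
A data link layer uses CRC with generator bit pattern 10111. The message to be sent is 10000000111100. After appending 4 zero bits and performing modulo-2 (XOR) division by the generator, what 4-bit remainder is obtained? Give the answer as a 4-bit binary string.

0100

Append 4 zeros: 100000001111000000. Divide by 10111 (XOR where the leading bit is 1):
  pos 0: 10000 XOR 10111 = 00111
  pos 2: 11100 XOR 10111 = 01011
  pos 3: 10110 XOR 10111 = 00001
  pos 7: 11111 XOR 10111 = 01000
  pos 8: 10000 XOR 10111 = 00111
  pos 10: 11100 XOR 10111 = 01011
  pos 11: 10110 XOR 10111 = 00001
Remainder (last 4 bits) = 0100. This is the CRC / FCS.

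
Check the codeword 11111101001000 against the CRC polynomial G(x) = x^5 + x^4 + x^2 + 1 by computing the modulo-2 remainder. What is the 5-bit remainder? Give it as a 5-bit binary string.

Modulo-2 division of 11111101001000 by 110101:
  pos 0: 111111 XOR 110101 = 001010
  pos 2: 101001 XOR 110101 = 011100
  pos 3: 111000 XOR 110101 = 001101
  pos 5: 110101 XOR 110101 = 000000
Remainder = 00000 (zero — the frame passes the CRC check).

00000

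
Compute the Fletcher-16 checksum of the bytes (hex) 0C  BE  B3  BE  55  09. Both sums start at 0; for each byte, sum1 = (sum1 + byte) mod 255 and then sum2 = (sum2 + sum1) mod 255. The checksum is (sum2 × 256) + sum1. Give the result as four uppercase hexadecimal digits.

C09B

Running sums (mod 255):
  after byte 0 (0C): sum1=12, sum2=12
  after byte 1 (BE): sum1=202, sum2=214
  after byte 2 (B3): sum1=126, sum2=85
  after byte 3 (BE): sum1=61, sum2=146
  after byte 4 (55): sum1=146, sum2=37
  after byte 5 (09): sum1=155, sum2=192
Checksum = sum2·256 + sum1 = 192·256 + 155 = 49307 = 0xC09B.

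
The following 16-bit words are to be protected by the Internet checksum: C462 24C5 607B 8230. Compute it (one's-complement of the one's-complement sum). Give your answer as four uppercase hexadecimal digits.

One's-complement addition (fold any carry out of bit 15 back into bit 0):
  0xC462 + 0x24C5 = 0x0E927
  0xE927 + 0x607B = 0x149A2 → wrap carry → 0x49A3
  0x49A3 + 0x8230 = 0x0CBD3
One's-complement sum = 0xCBD3.
Checksum = ~0xCBD3 & 0xFFFF = 0x342C.

342C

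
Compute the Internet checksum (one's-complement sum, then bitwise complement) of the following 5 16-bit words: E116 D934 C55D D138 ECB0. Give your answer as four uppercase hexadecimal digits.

One's-complement addition (fold any carry out of bit 15 back into bit 0):
  0xE116 + 0xD934 = 0x1BA4A → wrap carry → 0xBA4B
  0xBA4B + 0xC55D = 0x17FA8 → wrap carry → 0x7FA9
  0x7FA9 + 0xD138 = 0x150E1 → wrap carry → 0x50E2
  0x50E2 + 0xECB0 = 0x13D92 → wrap carry → 0x3D93
One's-complement sum = 0x3D93.
Checksum = ~0x3D93 & 0xFFFF = 0xC26C.

C26C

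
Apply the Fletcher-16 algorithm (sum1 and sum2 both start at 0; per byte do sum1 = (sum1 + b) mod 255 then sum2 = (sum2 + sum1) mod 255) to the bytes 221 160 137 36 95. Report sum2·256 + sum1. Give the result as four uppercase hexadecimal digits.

Running sums (mod 255):
  after byte 0 (221): sum1=221, sum2=221
  after byte 1 (160): sum1=126, sum2=92
  after byte 2 (137): sum1=8, sum2=100
  after byte 3 (36): sum1=44, sum2=144
  after byte 4 (95): sum1=139, sum2=28
Checksum = sum2·256 + sum1 = 28·256 + 139 = 7307 = 0x1C8B.

1C8B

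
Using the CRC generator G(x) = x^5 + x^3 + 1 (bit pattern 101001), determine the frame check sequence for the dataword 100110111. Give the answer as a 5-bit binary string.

Append 5 zeros: 10011011100000. Divide by 101001 (XOR where the leading bit is 1):
  pos 0: 100110 XOR 101001 = 001111
  pos 2: 111111 XOR 101001 = 010110
  pos 3: 101101 XOR 101001 = 000100
  pos 6: 100000 XOR 101001 = 001001
  pos 8: 100100 XOR 101001 = 001101
Remainder (last 5 bits) = 01101. This is the CRC / FCS.

01101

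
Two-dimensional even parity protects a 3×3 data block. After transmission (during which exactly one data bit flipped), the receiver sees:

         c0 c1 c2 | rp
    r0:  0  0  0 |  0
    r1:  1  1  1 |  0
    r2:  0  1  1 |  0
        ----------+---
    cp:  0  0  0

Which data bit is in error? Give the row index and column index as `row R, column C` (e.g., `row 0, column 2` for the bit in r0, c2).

Recompute each row's even parity and compare to rp:
  r0: data parity 0, sent rp 0 → ok
  r1: data parity 1, sent rp 0 → mismatch
  r2: data parity 0, sent rp 0 → ok
Recompute each column's even parity and compare to cp:
  c0: data parity 1, sent cp 0 → mismatch
  c1: data parity 0, sent cp 0 → ok
  c2: data parity 0, sent cp 0 → ok
Exactly one row (r1) and one column (c0) fail → the flipped bit is at their intersection.

row 1, column 0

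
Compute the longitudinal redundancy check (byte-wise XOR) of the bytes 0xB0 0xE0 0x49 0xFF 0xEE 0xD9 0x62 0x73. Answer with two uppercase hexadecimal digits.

C0

XOR the bytes together:
  start with 0xB0
  0xB0 ⊕ 0xE0 = 0x50
  0x50 ⊕ 0x49 = 0x19
  0x19 ⊕ 0xFF = 0xE6
  0xE6 ⊕ 0xEE = 0x08
  0x08 ⊕ 0xD9 = 0xD1
  0xD1 ⊕ 0x62 = 0xB3
  0xB3 ⊕ 0x73 = 0xC0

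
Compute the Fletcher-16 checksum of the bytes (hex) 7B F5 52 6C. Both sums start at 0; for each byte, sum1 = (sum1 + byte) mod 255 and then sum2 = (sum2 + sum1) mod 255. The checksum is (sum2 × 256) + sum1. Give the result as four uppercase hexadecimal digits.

E030

Running sums (mod 255):
  after byte 0 (7B): sum1=123, sum2=123
  after byte 1 (F5): sum1=113, sum2=236
  after byte 2 (52): sum1=195, sum2=176
  after byte 3 (6C): sum1=48, sum2=224
Checksum = sum2·256 + sum1 = 224·256 + 48 = 57392 = 0xE030.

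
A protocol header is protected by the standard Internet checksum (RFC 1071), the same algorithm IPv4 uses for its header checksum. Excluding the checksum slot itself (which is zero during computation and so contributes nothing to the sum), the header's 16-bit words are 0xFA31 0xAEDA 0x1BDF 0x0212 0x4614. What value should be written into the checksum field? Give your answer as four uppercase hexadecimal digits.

One's-complement addition (fold any carry out of bit 15 back into bit 0):
  0xFA31 + 0xAEDA = 0x1A90B → wrap carry → 0xA90C
  0xA90C + 0x1BDF = 0x0C4EB
  0xC4EB + 0x0212 = 0x0C6FD
  0xC6FD + 0x4614 = 0x10D11 → wrap carry → 0x0D12
One's-complement sum = 0x0D12.
Checksum = ~0x0D12 & 0xFFFF = 0xF2ED.

F2ED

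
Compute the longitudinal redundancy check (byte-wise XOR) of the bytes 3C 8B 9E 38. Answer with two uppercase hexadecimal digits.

XOR the bytes together:
  start with 0x3C
  0x3C ⊕ 0x8B = 0xB7
  0xB7 ⊕ 0x9E = 0x29
  0x29 ⊕ 0x38 = 0x11

11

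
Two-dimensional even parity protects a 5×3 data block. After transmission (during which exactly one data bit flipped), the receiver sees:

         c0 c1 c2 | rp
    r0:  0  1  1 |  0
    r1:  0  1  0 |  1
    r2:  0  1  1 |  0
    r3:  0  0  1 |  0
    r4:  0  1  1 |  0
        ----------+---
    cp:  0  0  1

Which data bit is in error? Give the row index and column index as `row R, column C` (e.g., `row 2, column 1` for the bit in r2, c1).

row 3, column 2

Recompute each row's even parity and compare to rp:
  r0: data parity 0, sent rp 0 → ok
  r1: data parity 1, sent rp 1 → ok
  r2: data parity 0, sent rp 0 → ok
  r3: data parity 1, sent rp 0 → mismatch
  r4: data parity 0, sent rp 0 → ok
Recompute each column's even parity and compare to cp:
  c0: data parity 0, sent cp 0 → ok
  c1: data parity 0, sent cp 0 → ok
  c2: data parity 0, sent cp 1 → mismatch
Exactly one row (r3) and one column (c2) fail → the flipped bit is at their intersection.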